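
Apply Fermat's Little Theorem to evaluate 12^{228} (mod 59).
35

By Fermat's Little Theorem, a^(p-1) ≡ 1 (mod p) for prime p and gcd(a, p) = 1
Here p = 59, so 12^58 ≡ 1 (mod 59)
We can reduce the exponent: 228 mod 58 = 54
So 12^228 ≡ 12^54 (mod 59)
Computing: 12^54 mod 59 = 35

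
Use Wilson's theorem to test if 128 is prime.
(127)! mod 128 = 0. Since 0 ≢ -1 (mod 128), 128 is not prime.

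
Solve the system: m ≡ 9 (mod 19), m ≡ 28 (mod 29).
M = 19 × 29 = 551. M₁ = 29, y₁ ≡ 2 (mod 19). M₂ = 19, y₂ ≡ 26 (mod 29). m = 9×29×2 + 28×19×26 ≡ 28 (mod 551)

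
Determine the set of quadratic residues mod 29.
QRs mod 29: {1, 4, 5, 6, 7, 9, 13, 16, 20, 22, 23, 24, 25, 28}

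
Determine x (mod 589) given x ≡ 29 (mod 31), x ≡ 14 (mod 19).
432

Using the Chinese Remainder Theorem:
M = product of moduli = 589
For equation 1: M_1 = 19, 19 ≡ 19 (mod 31), inverse of 19 mod 31 is 18 (check: 19 × 18 = 342 ≡ 1 (mod 31))
For equation 2: M_2 = 31, 31 ≡ 12 (mod 19), inverse of 31 mod 19 is 8 (check: 12 × 8 = 96 ≡ 1 (mod 19))
Combine: x ≡ Σ r_i×M_i×(M_i⁻¹ mod m_i) = 29×19×18 + 14×31×8 = 9918 + 3472 = 13390
13390 mod 589 = 432
x ≡ 432 (mod 589)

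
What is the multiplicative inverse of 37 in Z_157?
37^(-1) ≡ 17 (mod 157). Verification: 37 × 17 = 629 ≡ 1 (mod 157)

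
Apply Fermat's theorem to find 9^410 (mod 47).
By Fermat: 9^{46} ≡ 1 (mod 47). 410 = 8×46 + 42. So 9^{410} ≡ 9^{42} ≡ 42 (mod 47)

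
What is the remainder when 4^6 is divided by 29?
6 = 4 + 2 (binary 110). Repeated squaring mod 29: 4^1 ≡ 4; 4^2 ≡ 4² = 16 ≡ 16; 4^4 ≡ 16² = 256 ≡ 24. Multiply: 4^6 = 4^4 × 4^2 ≡ 24 × 16 (mod 29): 24 × 16 = 384 ≡ 7. So 4^6 ≡ 7 (mod 29).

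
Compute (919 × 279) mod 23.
20

(919 × 279) = 256401
256401 mod 23 = 20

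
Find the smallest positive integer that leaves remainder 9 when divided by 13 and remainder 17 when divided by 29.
M = 13 × 29 = 377. M₁ = 29, y₁ ≡ 9 (mod 13). M₂ = 13, y₂ ≡ 9 (mod 29). y = 9×29×9 + 17×13×9 ≡ 191 (mod 377). The smallest positive such number is 191.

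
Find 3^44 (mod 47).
Using repeated squaring. 44 = 32 + 8 + 4 (binary 101100). Repeated squaring mod 47: 3^1 ≡ 3; 3^2 ≡ 3² = 9 ≡ 9; 3^4 ≡ 9² = 81 ≡ 34; 3^8 ≡ 34² = 1156 ≡ 28; 3^16 ≡ 28² = 784 ≡ 32; 3^32 ≡ 32² = 1024 ≡ 37. Multiply: 3^44 = 3^32 × 3^8 × 3^4 ≡ 37 × 28 × 34 (mod 47): 37 × 28 = 1036 ≡ 2; 2 × 34 = 68 ≡ 21. So 3^44 ≡ 21 (mod 47).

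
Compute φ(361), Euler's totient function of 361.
342

Prime factorization: 361 = 19^2
Using the formula φ(n) = n × Π(1 - 1/p) for each prime factor p:
φ(361) = 361 × (1 - 1/19)
φ(361) = 342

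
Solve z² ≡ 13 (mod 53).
The square roots of 13 mod 53 are 15 and 38. Verify: 15² = 225 ≡ 13 (mod 53)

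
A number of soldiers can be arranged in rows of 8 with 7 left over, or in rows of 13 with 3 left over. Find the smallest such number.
M = 8 × 13 = 104. M₁ = 13, y₁ ≡ 5 (mod 8). M₂ = 8, y₂ ≡ 5 (mod 13). y = 7×13×5 + 3×8×5 ≡ 55 (mod 104). The smallest positive such number is 55.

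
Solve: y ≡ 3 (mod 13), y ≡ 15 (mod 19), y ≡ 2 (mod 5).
M = 13 × 19 × 5 = 1235. M₁ = 95, y₁ ≡ 10 (mod 13). M₂ = 65, y₂ ≡ 12 (mod 19). M₃ = 247, y₃ ≡ 3 (mod 5). y = 3×95×10 + 15×65×12 + 2×247×3 ≡ 1212 (mod 1235)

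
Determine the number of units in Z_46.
22

Prime factorization: 46 = 2 × 23
Using the formula φ(n) = n × Π(1 - 1/p) for each prime factor p:
φ(46) = 46 × (1 - 1/2) × (1 - 1/23)
φ(46) = 22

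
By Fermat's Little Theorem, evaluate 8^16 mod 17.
By Fermat's Little Theorem, 8^{16} ≡ 1 (mod 17) since 17 is prime and gcd(8, 17) = 1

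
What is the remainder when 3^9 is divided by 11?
9 = 8 + 1 (binary 1001). Repeated squaring mod 11: 3^1 ≡ 3; 3^2 ≡ 3² = 9 ≡ 9; 3^4 ≡ 9² = 81 ≡ 4; 3^8 ≡ 4² = 16 ≡ 5. Multiply: 3^9 = 3^8 × 3^1 ≡ 5 × 3 (mod 11): 5 × 3 = 15 ≡ 4. So 3^9 ≡ 4 (mod 11).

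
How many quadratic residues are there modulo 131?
For prime 131, there are (p-1)/2 = (131-1)/2 = 65 quadratic residues (excluding 0).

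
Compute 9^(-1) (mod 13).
9^(-1) ≡ 3 (mod 13). Verification: 9 × 3 = 27 ≡ 1 (mod 13)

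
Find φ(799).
736

Prime factorization: 799 = 17 × 47
Using the formula φ(n) = n × Π(1 - 1/p) for each prime factor p:
φ(799) = 799 × (1 - 1/17) × (1 - 1/47)
φ(799) = 736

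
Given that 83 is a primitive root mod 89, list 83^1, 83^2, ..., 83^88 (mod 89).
g^1, g^2, ..., g^{88} mod 89: {83, 36, 51, 50, 56, 20, 58, 8, 41, 21, 52, 44, 3, 71, 19, 64, 61, 79, 60, 85, 24, 34, 63, 67, 43, 9, 35, 57, 14, 5, 59, 2, 77, 72, 13, 11, 23, 40, 27, 16, 82, 42, 15, 88, 6, 53, 38, 39, 33, 69, 31, 81, 48, 68, 37, 45, 86, 18, 70, 25, 28, 10, 29, 4, 65, 55, 26, 22, 46, 80, 54, 32, 75, 84, 30, 87, 12, 17, 76, 78, 66, 49, 62, 73, 7, 47, 74, 1}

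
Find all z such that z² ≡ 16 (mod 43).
The square roots of 16 mod 43 are 4 and 39. Verify: 4² = 16 ≡ 16 (mod 43)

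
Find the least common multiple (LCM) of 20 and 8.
40

First find GCD(20, 8) using the Euclidean algorithm:
20 = 2 × 8 + 4
8 = 2 × 4 + 0
GCD(20, 8) = 4

LCM formula: LCM(a, b) = (a × b) / GCD(a, b)
LCM(20, 8) = (20 × 8) / 4
LCM(20, 8) = 160 / 4
LCM(20, 8) = 40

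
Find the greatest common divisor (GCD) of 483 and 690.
69

Using the Euclidean algorithm:
483 = 0 × 690 + 483
690 = 1 × 483 + 207
483 = 2 × 207 + 69
207 = 3 × 69 + 0

GCD(483, 690) = 69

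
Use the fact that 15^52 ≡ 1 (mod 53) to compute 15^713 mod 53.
By Fermat: 15^{52} ≡ 1 (mod 53). 713 ≡ 37 (mod 52). So 15^{713} ≡ 15^{37} ≡ 49 (mod 53)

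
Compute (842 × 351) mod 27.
0

(842 × 351) = 295542
295542 mod 27 = 0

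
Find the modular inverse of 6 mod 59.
6^(-1) ≡ 10 (mod 59). Verification: 6 × 10 = 60 ≡ 1 (mod 59)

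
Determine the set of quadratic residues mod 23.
QRs mod 23: {1, 2, 3, 4, 6, 8, 9, 12, 13, 16, 18}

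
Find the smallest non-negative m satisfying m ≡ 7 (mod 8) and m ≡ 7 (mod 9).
M = 8 × 9 = 72. M₁ = 9, y₁ ≡ 1 (mod 8). M₂ = 8, y₂ ≡ 8 (mod 9). m = 7×9×1 + 7×8×8 ≡ 7 (mod 72)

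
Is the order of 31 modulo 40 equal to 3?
No, the actual order is 2, not 3.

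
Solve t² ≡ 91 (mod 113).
The square roots of 91 mod 113 are 54 and 59. Verify: 54² = 2916 ≡ 91 (mod 113)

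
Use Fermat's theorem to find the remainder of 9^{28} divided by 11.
3

By Fermat's Little Theorem, a^(p-1) ≡ 1 (mod p) for prime p and gcd(a, p) = 1
Here p = 11, so 9^10 ≡ 1 (mod 11)
We can reduce the exponent: 28 mod 10 = 8
So 9^28 ≡ 9^8 (mod 11)
Computing: 9^8 mod 11 = 3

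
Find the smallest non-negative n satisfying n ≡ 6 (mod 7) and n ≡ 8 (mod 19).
M = 7 × 19 = 133. M₁ = 19, y₁ ≡ 3 (mod 7). M₂ = 7, y₂ ≡ 11 (mod 19). n = 6×19×3 + 8×7×11 ≡ 27 (mod 133)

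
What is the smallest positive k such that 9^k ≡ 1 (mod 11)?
Powers of 9 mod 11: 9^1≡9, 9^2≡4, 9^3≡3, 9^4≡5, 9^5≡1. Order = 5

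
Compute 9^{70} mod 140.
121

Using successive squaring:
Binary expansion of 70: 1000110
Powers of 9 mod 140 (each is the square of the previous):
  9^1 ≡ 9 (mod 140)
  9^2 ≡ 9² = 81 ≡ 81 (mod 140)
  9^4 ≡ 81² = 6561 ≡ 121 (mod 140)
  9^8 ≡ 121² = 14641 ≡ 81 (mod 140)
  9^16 ≡ 81² = 6561 ≡ 121 (mod 140)
  9^32 ≡ 121² = 14641 ≡ 81 (mod 140)
  9^64 ≡ 81² = 6561 ≡ 121 (mod 140)
70 = 64 + 4 + 2, so 9^70 = 9^64 × 9^4 × 9^2 ≡ 121 × 121 × 81 (mod 140)
Multiplying step by step:
  121 × 121 = 14641 ≡ 81 (mod 140)
  81 × 81 = 6561 ≡ 121 (mod 140)
Result: 9^70 ≡ 121 (mod 140)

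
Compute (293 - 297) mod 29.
25

(293 - 297) = -4
-4 mod 29 = 25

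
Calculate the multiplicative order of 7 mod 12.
Powers of 7 mod 12: 7^1≡7, 7^2≡1. Order = 2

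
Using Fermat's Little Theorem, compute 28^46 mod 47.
By Fermat's Little Theorem, 28^{46} ≡ 1 (mod 47) since 47 is prime and gcd(28, 47) = 1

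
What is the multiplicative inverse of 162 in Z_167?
162^(-1) ≡ 100 (mod 167). Verification: 162 × 100 = 16200 ≡ 1 (mod 167)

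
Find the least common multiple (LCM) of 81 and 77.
6237

First find GCD(81, 77) using the Euclidean algorithm:
81 = 1 × 77 + 4
77 = 19 × 4 + 1
4 = 4 × 1 + 0
GCD(81, 77) = 1

LCM formula: LCM(a, b) = (a × b) / GCD(a, b)
LCM(81, 77) = (81 × 77) / 1
LCM(81, 77) = 6237 / 1
LCM(81, 77) = 6237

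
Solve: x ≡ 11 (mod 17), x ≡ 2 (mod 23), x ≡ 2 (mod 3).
M = 17 × 23 × 3 = 1173. M₁ = 69, y₁ ≡ 1 (mod 17). M₂ = 51, y₂ ≡ 14 (mod 23). M₃ = 391, y₃ ≡ 1 (mod 3). x = 11×69×1 + 2×51×14 + 2×391×1 ≡ 623 (mod 1173)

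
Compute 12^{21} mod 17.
3

Using successive squaring:
Binary expansion of 21: 10101
Powers of 12 mod 17 (each is the square of the previous):
  12^1 ≡ 12 (mod 17)
  12^2 ≡ 12² = 144 ≡ 8 (mod 17)
  12^4 ≡ 8² = 64 ≡ 13 (mod 17)
  12^8 ≡ 13² = 169 ≡ 16 (mod 17)
  12^16 ≡ 16² = 256 ≡ 1 (mod 17)
21 = 16 + 4 + 1, so 12^21 = 12^16 × 12^4 × 12^1 ≡ 1 × 13 × 12 (mod 17)
Multiplying step by step:
  1 × 13 = 13 ≡ 13 (mod 17)
  13 × 12 = 156 ≡ 3 (mod 17)
Result: 12^21 ≡ 3 (mod 17)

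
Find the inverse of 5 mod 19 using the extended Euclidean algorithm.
Extended GCD: 5(4) + 19(-1) = 1. So 5^(-1) ≡ 4 ≡ 4 (mod 19). Verify: 5 × 4 = 20 ≡ 1 (mod 19)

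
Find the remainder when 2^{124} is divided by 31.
By Fermat: 2^{30} ≡ 1 (mod 31). 124 = 4×30 + 4. So 2^{124} ≡ 2^{4} ≡ 16 (mod 31)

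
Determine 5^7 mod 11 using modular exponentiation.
7 = 4 + 2 + 1 (binary 111). Repeated squaring mod 11: 5^1 ≡ 5; 5^2 ≡ 5² = 25 ≡ 3; 5^4 ≡ 3² = 9 ≡ 9. Multiply: 5^7 = 5^4 × 5^2 × 5^1 ≡ 9 × 3 × 5 (mod 11): 9 × 3 = 27 ≡ 5; 5 × 5 = 25 ≡ 3. So 5^7 ≡ 3 (mod 11).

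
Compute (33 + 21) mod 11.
10

(33 + 21) = 54
54 mod 11 = 10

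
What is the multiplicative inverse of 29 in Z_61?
29^(-1) ≡ 40 (mod 61). Verification: 29 × 40 = 1160 ≡ 1 (mod 61)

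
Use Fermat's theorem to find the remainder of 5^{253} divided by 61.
39

By Fermat's Little Theorem, a^(p-1) ≡ 1 (mod p) for prime p and gcd(a, p) = 1
Here p = 61, so 5^60 ≡ 1 (mod 61)
We can reduce the exponent: 253 mod 60 = 13
So 5^253 ≡ 5^13 (mod 61)
Computing: 5^13 mod 61 = 39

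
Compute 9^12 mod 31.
Using repeated squaring. 12 = 8 + 4 (binary 1100). Repeated squaring mod 31: 9^1 ≡ 9; 9^2 ≡ 9² = 81 ≡ 19; 9^4 ≡ 19² = 361 ≡ 20; 9^8 ≡ 20² = 400 ≡ 28. Multiply: 9^12 = 9^8 × 9^4 ≡ 28 × 20 (mod 31): 28 × 20 = 560 ≡ 2. So 9^12 ≡ 2 (mod 31).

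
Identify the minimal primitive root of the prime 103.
p - 1 = 102 has prime divisors 2, 3, 17. h is a primitive root mod 103 iff h^(102/q) ≢ 1 (mod 103) for each such q.
h = 2: 2^51 ≡ 1, 2^34 ≡ 46, 2^6 ≡ 64 (mod 103); 2^51 ≡ 1, so not a primitive root.
h = 3: 3^51 ≡ 102, 3^34 ≡ 1, 3^6 ≡ 8 (mod 103); 3^34 ≡ 1, so not a primitive root.
h = 4: 4^51 ≡ 1, 4^34 ≡ 56, 4^6 ≡ 79 (mod 103); 4^51 ≡ 1, so not a primitive root.
h = 5: 5^51 ≡ 102, 5^34 ≡ 56, 5^6 ≡ 72 (mod 103); none is 1, so 5 has order 102 and is a primitive root.
The smallest primitive root mod 103 is g = 5.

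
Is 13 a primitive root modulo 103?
No

To verify, check if 13^(102/q) ≢ 1 (mod 103) for each prime divisor q of 102
Divisors of 102 = 102: [1, 2, 3, 6, 17, 34, 51, 102]
  13^(102/17) = 13^6 ≡ 23 (mod 103)
  13^(102/2) = 13^51 ≡ 1 (mod 103)
  13^(102/3) = 13^34 ≡ 1 (mod 103)
Conclusion: 13 is not a primitive root modulo 103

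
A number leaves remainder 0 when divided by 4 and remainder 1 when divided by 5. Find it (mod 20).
M = 4 × 5 = 20. M₁ = 5, y₁ ≡ 1 (mod 4). M₂ = 4, y₂ ≡ 4 (mod 5). t = 0×5×1 + 1×4×4 ≡ 16 (mod 20)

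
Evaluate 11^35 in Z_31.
Using Fermat: 11^{30} ≡ 1 (mod 31). 35 ≡ 5 (mod 30). So 11^{35} ≡ 11^{5} ≡ 6 (mod 31)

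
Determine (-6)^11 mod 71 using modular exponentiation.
Using repeated squaring. (-6) ≡ 65 (mod 71). 11 = 8 + 2 + 1 (binary 1011). Repeated squaring mod 71: 65^1 ≡ 65; 65^2 ≡ 65² = 4225 ≡ 36; 65^4 ≡ 36² = 1296 ≡ 18; 65^8 ≡ 18² = 324 ≡ 40. Multiply: (-6)^11 ≡ 65^8 × 65^2 × 65^1 ≡ 40 × 36 × 65 (mod 71): 40 × 36 = 1440 ≡ 20; 20 × 65 = 1300 ≡ 22. So (-6)^11 ≡ 22 (mod 71).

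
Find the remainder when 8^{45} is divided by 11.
By Fermat: 8^{10} ≡ 1 (mod 11). 45 = 4×10 + 5. So 8^{45} ≡ 8^{5} ≡ 10 (mod 11)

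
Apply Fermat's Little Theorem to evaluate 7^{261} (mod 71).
52

By Fermat's Little Theorem, a^(p-1) ≡ 1 (mod p) for prime p and gcd(a, p) = 1
Here p = 71, so 7^70 ≡ 1 (mod 71)
We can reduce the exponent: 261 mod 70 = 51
So 7^261 ≡ 7^51 (mod 71)
Computing: 7^51 mod 71 = 52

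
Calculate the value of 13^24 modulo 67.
Using repeated squaring. 24 = 16 + 8 (binary 11000). Repeated squaring mod 67: 13^1 ≡ 13; 13^2 ≡ 13² = 169 ≡ 35; 13^4 ≡ 35² = 1225 ≡ 19; 13^8 ≡ 19² = 361 ≡ 26; 13^16 ≡ 26² = 676 ≡ 6. Multiply: 13^24 = 13^16 × 13^8 ≡ 6 × 26 (mod 67): 6 × 26 = 156 ≡ 22. So 13^24 ≡ 22 (mod 67).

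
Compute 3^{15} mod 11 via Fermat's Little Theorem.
1

By Fermat's Little Theorem, a^(p-1) ≡ 1 (mod p) for prime p and gcd(a, p) = 1
Here p = 11, so 3^10 ≡ 1 (mod 11)
We can reduce the exponent: 15 mod 10 = 5
So 3^15 ≡ 3^5 (mod 11)
Computing: 3^5 mod 11 = 1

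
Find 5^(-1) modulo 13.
8

Using Extended Euclidean Algorithm:
gcd(5, 13) = 1
Bezout coefficients: 5 × -5 + 13 × 2 = 1
So 5 × -5 ≡ 1 (mod 13)
The inverse is -5 mod 13 = 8
Verification: 5 × 8 = 40 = 3 × 13 + 1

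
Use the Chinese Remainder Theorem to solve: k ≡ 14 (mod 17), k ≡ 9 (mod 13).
48

Using the Chinese Remainder Theorem:
M = product of moduli = 221
For equation 1: M_1 = 13, 13 ≡ 13 (mod 17), inverse of 13 mod 17 is 4 (check: 13 × 4 = 52 ≡ 1 (mod 17))
For equation 2: M_2 = 17, 17 ≡ 4 (mod 13), inverse of 17 mod 13 is 10 (check: 4 × 10 = 40 ≡ 1 (mod 13))
Combine: k ≡ Σ r_i×M_i×(M_i⁻¹ mod m_i) = 14×13×4 + 9×17×10 = 728 + 1530 = 2258
2258 mod 221 = 48
k ≡ 48 (mod 221)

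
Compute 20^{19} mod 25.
0

Using successive squaring:
Binary expansion of 19: 10011
Powers of 20 mod 25 (each is the square of the previous):
  20^1 ≡ 20 (mod 25)
  20^2 ≡ 20² = 400 ≡ 0 (mod 25)
  20^4 ≡ 0² = 0 ≡ 0 (mod 25)
  20^8 ≡ 0² = 0 ≡ 0 (mod 25)
  20^16 ≡ 0² = 0 ≡ 0 (mod 25)
19 = 16 + 2 + 1, so 20^19 = 20^16 × 20^2 × 20^1 ≡ 0 × 0 × 20 (mod 25)
Multiplying step by step:
  0 × 0 = 0 ≡ 0 (mod 25)
  0 × 20 = 0 ≡ 0 (mod 25)
Result: 20^19 ≡ 0 (mod 25)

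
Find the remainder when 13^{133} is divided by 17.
By Fermat: 13^{16} ≡ 1 (mod 17). 133 = 8×16 + 5. So 13^{133} ≡ 13^{5} ≡ 13 (mod 17)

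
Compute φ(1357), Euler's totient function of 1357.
1276

Prime factorization: 1357 = 23 × 59
Using the formula φ(n) = n × Π(1 - 1/p) for each prime factor p:
φ(1357) = 1357 × (1 - 1/23) × (1 - 1/59)
φ(1357) = 1276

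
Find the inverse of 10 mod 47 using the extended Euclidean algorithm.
Extended GCD: 10(-14) + 47(3) = 1. So 10^(-1) ≡ 33 ≡ 33 (mod 47). Verify: 10 × 33 = 330 ≡ 1 (mod 47)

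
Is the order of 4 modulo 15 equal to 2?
Yes, ord_15(4) = 2.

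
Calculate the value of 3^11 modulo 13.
Using repeated squaring. 11 = 8 + 2 + 1 (binary 1011). Repeated squaring mod 13: 3^1 ≡ 3; 3^2 ≡ 3² = 9 ≡ 9; 3^4 ≡ 9² = 81 ≡ 3; 3^8 ≡ 3² = 9 ≡ 9. Multiply: 3^11 = 3^8 × 3^2 × 3^1 ≡ 9 × 9 × 3 (mod 13): 9 × 9 = 81 ≡ 3; 3 × 3 = 9 ≡ 9. So 3^11 ≡ 9 (mod 13).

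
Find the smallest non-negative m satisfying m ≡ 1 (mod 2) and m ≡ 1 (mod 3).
M = 2 × 3 = 6. M₁ = 3, y₁ ≡ 1 (mod 2). M₂ = 2, y₂ ≡ 2 (mod 3). m = 1×3×1 + 1×2×2 ≡ 1 (mod 6)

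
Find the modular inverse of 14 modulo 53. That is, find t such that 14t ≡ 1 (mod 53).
19

Using Extended Euclidean Algorithm:
gcd(14, 53) = 1
Bezout coefficients: 14 × 19 + 53 × -5 = 1
So 14 × 19 ≡ 1 (mod 53)
The inverse is 19 mod 53 = 19
Verification: 14 × 19 = 266 = 5 × 53 + 1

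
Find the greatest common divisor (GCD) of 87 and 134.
1

Using the Euclidean algorithm:
87 = 0 × 134 + 87
134 = 1 × 87 + 47
87 = 1 × 47 + 40
47 = 1 × 40 + 7
40 = 5 × 7 + 5
7 = 1 × 5 + 2
5 = 2 × 2 + 1
2 = 2 × 1 + 0

GCD(87, 134) = 1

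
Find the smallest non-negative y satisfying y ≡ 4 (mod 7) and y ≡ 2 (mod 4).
M = 7 × 4 = 28. M₁ = 4, y₁ ≡ 2 (mod 7). M₂ = 7, y₂ ≡ 3 (mod 4). y = 4×4×2 + 2×7×3 ≡ 18 (mod 28)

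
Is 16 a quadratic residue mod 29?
By Euler's criterion: 16^{14} ≡ 1 (mod 29). Since this equals 1, 16 is a QR.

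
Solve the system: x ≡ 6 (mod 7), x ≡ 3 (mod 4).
M = 7 × 4 = 28. M₁ = 4, y₁ ≡ 2 (mod 7). M₂ = 7, y₂ ≡ 3 (mod 4). x = 6×4×2 + 3×7×3 ≡ 27 (mod 28)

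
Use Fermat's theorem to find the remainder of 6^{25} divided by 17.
11

By Fermat's Little Theorem, a^(p-1) ≡ 1 (mod p) for prime p and gcd(a, p) = 1
Here p = 17, so 6^16 ≡ 1 (mod 17)
We can reduce the exponent: 25 mod 16 = 9
So 6^25 ≡ 6^9 (mod 17)
Computing: 6^9 mod 17 = 11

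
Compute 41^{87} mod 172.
121

Using successive squaring:
Binary expansion of 87: 1010111
Powers of 41 mod 172 (each is the square of the previous):
  41^1 ≡ 41 (mod 172)
  41^2 ≡ 41² = 1681 ≡ 133 (mod 172)
  41^4 ≡ 133² = 17689 ≡ 145 (mod 172)
  41^8 ≡ 145² = 21025 ≡ 41 (mod 172)
  41^16 ≡ 41² = 1681 ≡ 133 (mod 172)
  41^32 ≡ 133² = 17689 ≡ 145 (mod 172)
  41^64 ≡ 145² = 21025 ≡ 41 (mod 172)
87 = 64 + 16 + 4 + 2 + 1, so 41^87 = 41^64 × 41^16 × 41^4 × 41^2 × 41^1 ≡ 41 × 133 × 145 × 133 × 41 (mod 172)
Multiplying step by step:
  41 × 133 = 5453 ≡ 121 (mod 172)
  121 × 145 = 17545 ≡ 1 (mod 172)
  1 × 133 = 133 ≡ 133 (mod 172)
  133 × 41 = 5453 ≡ 121 (mod 172)
Result: 41^87 ≡ 121 (mod 172)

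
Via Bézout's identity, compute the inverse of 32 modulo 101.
Extended GCD: 32(-41) + 101(13) = 1. So 32^(-1) ≡ 60 ≡ 60 (mod 101). Verify: 32 × 60 = 1920 ≡ 1 (mod 101)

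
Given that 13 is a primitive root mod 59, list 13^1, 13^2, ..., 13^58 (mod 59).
g^1, g^2, ..., g^{58} mod 59: {13, 51, 14, 5, 6, 19, 11, 25, 30, 36, 55, 7, 32, 3, 39, 35, 42, 15, 18, 57, 33, 16, 31, 49, 47, 21, 37, 9, 58, 46, 8, 45, 54, 53, 40, 48, 34, 29, 23, 4, 52, 27, 56, 20, 24, 17, 44, 41, 2, 26, 43, 28, 10, 12, 38, 22, 50, 1}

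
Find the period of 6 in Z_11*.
Powers of 6 mod 11: 6^1≡6, 6^2≡3, 6^3≡7, 6^4≡9, 6^5≡10, 6^6≡5, 6^7≡8, 6^8≡4, 6^9≡2, 6^10≡1. Order = 10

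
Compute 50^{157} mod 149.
10

Using successive squaring:
Binary expansion of 157: 10011101
Powers of 50 mod 149 (each is the square of the previous):
  50^1 ≡ 50 (mod 149)
  50^2 ≡ 50² = 2500 ≡ 116 (mod 149)
  50^4 ≡ 116² = 13456 ≡ 46 (mod 149)
  50^8 ≡ 46² = 2116 ≡ 30 (mod 149)
  50^16 ≡ 30² = 900 ≡ 6 (mod 149)
  50^32 ≡ 6² = 36 ≡ 36 (mod 149)
  50^64 ≡ 36² = 1296 ≡ 104 (mod 149)
  50^128 ≡ 104² = 10816 ≡ 88 (mod 149)
157 = 128 + 16 + 8 + 4 + 1, so 50^157 = 50^128 × 50^16 × 50^8 × 50^4 × 50^1 ≡ 88 × 6 × 30 × 46 × 50 (mod 149)
Multiplying step by step:
  88 × 6 = 528 ≡ 81 (mod 149)
  81 × 30 = 2430 ≡ 46 (mod 149)
  46 × 46 = 2116 ≡ 30 (mod 149)
  30 × 50 = 1500 ≡ 10 (mod 149)
Result: 50^157 ≡ 10 (mod 149)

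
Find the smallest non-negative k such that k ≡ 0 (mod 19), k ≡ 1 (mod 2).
19

Using the Chinese Remainder Theorem:
M = product of moduli = 38
For equation 1: M_1 = 2, 2 ≡ 2 (mod 19), inverse of 2 mod 19 is 10 (check: 2 × 10 = 20 ≡ 1 (mod 19))
For equation 2: M_2 = 19, 19 ≡ 1 (mod 2), inverse of 19 mod 2 is 1 (check: 1 × 1 = 1 ≡ 1 (mod 2))
Combine: k ≡ Σ r_i×M_i×(M_i⁻¹ mod m_i) = 0×2×10 + 1×19×1 = 0 + 19 = 19
19 mod 38 = 19
k ≡ 19 (mod 38)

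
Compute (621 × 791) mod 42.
21

(621 × 791) = 491211
491211 mod 42 = 21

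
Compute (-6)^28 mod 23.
Using Fermat: (-6)^{22} ≡ 1 (mod 23). 28 ≡ 6 (mod 22). So (-6)^{28} ≡ (-6)^{6} ≡ 12 (mod 23)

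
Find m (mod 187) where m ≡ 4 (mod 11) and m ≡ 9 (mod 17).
M = 11 × 17 = 187. M₁ = 17, y₁ ≡ 2 (mod 11). M₂ = 11, y₂ ≡ 14 (mod 17). m = 4×17×2 + 9×11×14 ≡ 26 (mod 187)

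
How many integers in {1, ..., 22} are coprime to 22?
10

Prime factorization: 22 = 2 × 11
Using the formula φ(n) = n × Π(1 - 1/p) for each prime factor p:
φ(22) = 22 × (1 - 1/2) × (1 - 1/11)
φ(22) = 10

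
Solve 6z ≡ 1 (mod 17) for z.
6^(-1) ≡ 3 (mod 17). Verification: 6 × 3 = 18 ≡ 1 (mod 17)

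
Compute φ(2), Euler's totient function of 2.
1

Prime factorization: 2 = 2
Using the formula φ(n) = n × Π(1 - 1/p) for each prime factor p:
φ(2) = 2 × (1 - 1/2)
φ(2) = 1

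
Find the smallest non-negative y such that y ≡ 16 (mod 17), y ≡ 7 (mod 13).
33

Using the Chinese Remainder Theorem:
M = product of moduli = 221
For equation 1: M_1 = 13, 13 ≡ 13 (mod 17), inverse of 13 mod 17 is 4 (check: 13 × 4 = 52 ≡ 1 (mod 17))
For equation 2: M_2 = 17, 17 ≡ 4 (mod 13), inverse of 17 mod 13 is 10 (check: 4 × 10 = 40 ≡ 1 (mod 13))
Combine: y ≡ Σ r_i×M_i×(M_i⁻¹ mod m_i) = 16×13×4 + 7×17×10 = 832 + 1190 = 2022
2022 mod 221 = 33
y ≡ 33 (mod 221)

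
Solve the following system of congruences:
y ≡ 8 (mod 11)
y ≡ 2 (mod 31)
250

Using the Chinese Remainder Theorem:
M = product of moduli = 341
For equation 1: M_1 = 31, 31 ≡ 9 (mod 11), inverse of 31 mod 11 is 5 (check: 9 × 5 = 45 ≡ 1 (mod 11))
For equation 2: M_2 = 11, 11 ≡ 11 (mod 31), inverse of 11 mod 31 is 17 (check: 11 × 17 = 187 ≡ 1 (mod 31))
Combine: y ≡ Σ r_i×M_i×(M_i⁻¹ mod m_i) = 8×31×5 + 2×11×17 = 1240 + 374 = 1614
1614 mod 341 = 250
y ≡ 250 (mod 341)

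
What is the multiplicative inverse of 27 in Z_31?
23

Using Extended Euclidean Algorithm:
gcd(27, 31) = 1
Bezout coefficients: 27 × -8 + 31 × 7 = 1
So 27 × -8 ≡ 1 (mod 31)
The inverse is -8 mod 31 = 23
Verification: 27 × 23 = 621 = 20 × 31 + 1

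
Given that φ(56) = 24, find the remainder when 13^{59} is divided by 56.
By Euler: 13^{24} ≡ 1 (mod 56) since gcd(13, 56) = 1. 59 = 2×24 + 11. So 13^{59} ≡ 13^{11} ≡ 13 (mod 56)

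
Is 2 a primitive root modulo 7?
p - 1 = 6 has prime divisors 2, 3. Check 2^(6/q) mod 7 for each: 2^(6/2) = 2^3 ≡ 1, 2^(6/3) = 2^2 ≡ 4 (mod 7). Since 2^3 ≡ 1 (mod 7), the order of 2 divides 3 (in fact the order is 3) ≠ 6, so it is not a primitive root.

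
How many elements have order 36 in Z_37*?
Number of primitive roots mod 37 = φ(36) = 12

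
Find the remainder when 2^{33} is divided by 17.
By Fermat: 2^{16} ≡ 1 (mod 17). 33 = 2×16 + 1. So 2^{33} ≡ 2^{1} ≡ 2 (mod 17)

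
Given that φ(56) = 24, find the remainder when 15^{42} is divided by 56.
By Euler: 15^{24} ≡ 1 (mod 56) since gcd(15, 56) = 1. 42 = 1×24 + 18. So 15^{42} ≡ 15^{18} ≡ 1 (mod 56)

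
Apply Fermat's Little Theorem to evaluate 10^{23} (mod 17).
5

By Fermat's Little Theorem, a^(p-1) ≡ 1 (mod p) for prime p and gcd(a, p) = 1
Here p = 17, so 10^16 ≡ 1 (mod 17)
We can reduce the exponent: 23 mod 16 = 7
So 10^23 ≡ 10^7 (mod 17)
Computing: 10^7 mod 17 = 5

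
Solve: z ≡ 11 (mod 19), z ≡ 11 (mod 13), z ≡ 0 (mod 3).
M = 19 × 13 × 3 = 741. M₁ = 39, y₁ ≡ 1 (mod 19). M₂ = 57, y₂ ≡ 8 (mod 13). M₃ = 247, y₃ ≡ 1 (mod 3). z = 11×39×1 + 11×57×8 + 0×247×1 ≡ 258 (mod 741)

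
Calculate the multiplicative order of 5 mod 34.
Powers of 5 mod 34: 5^1≡5, 5^2≡25, 5^3≡23, 5^4≡13, 5^5≡31, 5^6≡19, 5^7≡27, 5^8≡33, 5^9≡29, 5^10≡9, 5^11≡11, 5^12≡21, 5^13≡3, 5^14≡15, 5^15≡7, 5^16≡1. Order = 16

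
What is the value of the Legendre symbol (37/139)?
(37/139) = 37^{69} mod 139 = 1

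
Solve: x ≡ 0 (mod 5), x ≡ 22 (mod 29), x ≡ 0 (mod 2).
M = 5 × 29 × 2 = 290. M₁ = 58, y₁ ≡ 2 (mod 5). M₂ = 10, y₂ ≡ 3 (mod 29). M₃ = 145, y₃ ≡ 1 (mod 2). x = 0×58×2 + 22×10×3 + 0×145×1 ≡ 80 (mod 290)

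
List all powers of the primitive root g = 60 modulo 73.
g^1, g^2, ..., g^{72} mod 73: {60, 23, 66, 18, 58, 49, 20, 32, 22, 6, 68, 65, 31, 35, 56, 2, 47, 46, 59, 36, 43, 25, 40, 64, 44, 12, 63, 57, 62, 70, 39, 4, 21, 19, 45, 72, 13, 50, 7, 55, 15, 24, 53, 41, 51, 67, 5, 8, 42, 38, 17, 71, 26, 27, 14, 37, 30, 48, 33, 9, 29, 61, 10, 16, 11, 3, 34, 69, 52, 54, 28, 1}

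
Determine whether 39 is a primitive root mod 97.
p - 1 = 96 has prime divisors 2, 3. Check 39^(96/q) mod 97 for each: 39^(96/2) = 39^48 ≡ 96, 39^(96/3) = 39^32 ≡ 61 (mod 97). None of these is 1, so 39 has order 96 = φ(97), so it is a primitive root mod 97.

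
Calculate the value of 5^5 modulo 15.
5 = 4 + 1 (binary 101). Repeated squaring mod 15: 5^1 ≡ 5; 5^2 ≡ 5² = 25 ≡ 10; 5^4 ≡ 10² = 100 ≡ 10. Multiply: 5^5 = 5^4 × 5^1 ≡ 10 × 5 (mod 15): 10 × 5 = 50 ≡ 5. So 5^5 ≡ 5 (mod 15).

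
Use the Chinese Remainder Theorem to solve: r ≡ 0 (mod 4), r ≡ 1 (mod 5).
M = 4 × 5 = 20. M₁ = 5, y₁ ≡ 1 (mod 4). M₂ = 4, y₂ ≡ 4 (mod 5). r = 0×5×1 + 1×4×4 ≡ 16 (mod 20)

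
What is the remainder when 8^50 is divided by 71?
Using repeated squaring. 50 = 32 + 16 + 2 (binary 110010). Repeated squaring mod 71: 8^1 ≡ 8; 8^2 ≡ 8² = 64 ≡ 64; 8^4 ≡ 64² = 4096 ≡ 49; 8^8 ≡ 49² = 2401 ≡ 58; 8^16 ≡ 58² = 3364 ≡ 27; 8^32 ≡ 27² = 729 ≡ 19. Multiply: 8^50 = 8^32 × 8^16 × 8^2 ≡ 19 × 27 × 64 (mod 71): 19 × 27 = 513 ≡ 16; 16 × 64 = 1024 ≡ 30. So 8^50 ≡ 30 (mod 71).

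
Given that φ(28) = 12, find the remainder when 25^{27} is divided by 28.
By Euler: 25^{12} ≡ 1 (mod 28) since gcd(25, 28) = 1. 27 = 2×12 + 3. So 25^{27} ≡ 25^{3} ≡ 1 (mod 28)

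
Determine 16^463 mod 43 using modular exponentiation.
Using Fermat: 16^{42} ≡ 1 (mod 43). 463 ≡ 1 (mod 42). So 16^{463} ≡ 16^{1} ≡ 16 (mod 43)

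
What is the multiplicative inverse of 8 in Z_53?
8^(-1) ≡ 20 (mod 53). Verification: 8 × 20 = 160 ≡ 1 (mod 53)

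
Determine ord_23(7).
Powers of 7 mod 23: 7^1≡7, 7^2≡3, 7^3≡21, 7^4≡9, 7^5≡17, 7^6≡4, 7^7≡5, 7^8≡12, 7^9≡15, 7^10≡13, 7^11≡22, 7^12≡16, 7^13≡20, 7^14≡2, 7^15≡14, 7^16≡6, 7^17≡19, 7^18≡18, 7^19≡11, 7^20≡8, 7^21≡10, 7^22≡1. Order = 22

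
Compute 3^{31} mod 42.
3

Using successive squaring:
Binary expansion of 31: 11111
Powers of 3 mod 42 (each is the square of the previous):
  3^1 ≡ 3 (mod 42)
  3^2 ≡ 3² = 9 ≡ 9 (mod 42)
  3^4 ≡ 9² = 81 ≡ 39 (mod 42)
  3^8 ≡ 39² = 1521 ≡ 9 (mod 42)
  3^16 ≡ 9² = 81 ≡ 39 (mod 42)
31 = 16 + 8 + 4 + 2 + 1, so 3^31 = 3^16 × 3^8 × 3^4 × 3^2 × 3^1 ≡ 39 × 9 × 39 × 9 × 3 (mod 42)
Multiplying step by step:
  39 × 9 = 351 ≡ 15 (mod 42)
  15 × 39 = 585 ≡ 39 (mod 42)
  39 × 9 = 351 ≡ 15 (mod 42)
  15 × 3 = 45 ≡ 3 (mod 42)
Result: 3^31 ≡ 3 (mod 42)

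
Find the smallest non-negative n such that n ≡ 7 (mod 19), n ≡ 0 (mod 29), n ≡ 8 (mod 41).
15834

Using the Chinese Remainder Theorem:
M = product of moduli = 22591
For equation 1: M_1 = 1189, 1189 ≡ 11 (mod 19), inverse of 1189 mod 19 is 7 (check: 11 × 7 = 77 ≡ 1 (mod 19))
For equation 2: M_2 = 779, 779 ≡ 25 (mod 29), inverse of 779 mod 29 is 7 (check: 25 × 7 = 175 ≡ 1 (mod 29))
For equation 3: M_3 = 551, 551 ≡ 18 (mod 41), inverse of 551 mod 41 is 16 (check: 18 × 16 = 288 ≡ 1 (mod 41))
Combine: n ≡ Σ r_i×M_i×(M_i⁻¹ mod m_i) = 7×1189×7 + 0×779×7 + 8×551×16 = 58261 + 0 + 70528 = 128789
128789 mod 22591 = 15834
n ≡ 15834 (mod 22591)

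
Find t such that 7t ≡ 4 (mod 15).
7

Since gcd(7, 15) = 1 divides 4, a solution exists.
Multiply both sides by the inverse of 7 mod 15:
  7^(-1) mod 15 = 13
  x ≡ 13 × 4 ≡ 52 ≡ 7 (mod 15)
Verification: 7 × 7 = 49 = 3 × 15 + 4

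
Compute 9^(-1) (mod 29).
9^(-1) ≡ 13 (mod 29). Verification: 9 × 13 = 117 ≡ 1 (mod 29)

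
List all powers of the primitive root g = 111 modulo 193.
g^1, g^2, ..., g^{192} mod 193: {111, 162, 33, 189, 135, 124, 61, 16, 39, 83, 142, 129, 37, 54, 11, 63, 45, 170, 149, 134, 13, 92, 176, 43, 141, 18, 68, 21, 15, 121, 114, 109, 133, 95, 123, 143, 47, 6, 87, 7, 5, 169, 38, 165, 173, 96, 41, 112, 80, 2, 29, 131, 66, 185, 77, 55, 122, 32, 78, 166, 91, 65, 74, 108, 22, 126, 90, 147, 105, 75, 26, 184, 159, 86, 89, 36, 136, 42, 30, 49, 35, 25, 73, 190, 53, 93, 94, 12, 174, 14, 10, 145, 76, 137, 153, 192, 82, 31, 160, 4, 58, 69, 132, 177, 154, 110, 51, 64, 156, 139, 182, 130, 148, 23, 44, 59, 180, 101, 17, 150, 52, 175, 125, 172, 178, 72, 79, 84, 60, 98, 70, 50, 146, 187, 106, 186, 188, 24, 155, 28, 20, 97, 152, 81, 113, 191, 164, 62, 127, 8, 116, 138, 71, 161, 115, 27, 102, 128, 119, 85, 171, 67, 103, 46, 88, 118, 167, 9, 34, 107, 104, 157, 57, 151, 163, 144, 158, 168, 120, 3, 140, 100, 99, 181, 19, 179, 183, 48, 117, 56, 40, 1}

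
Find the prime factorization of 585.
3^2 × 5 × 13

Divide by primes starting from smallest:
585 ÷ 3 = 195
195 ÷ 3 = 65
65 ÷ 5 = 13
13 ÷ 13 = 1

585 = 3^2 × 5 × 13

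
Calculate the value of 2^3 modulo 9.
3 = 2 + 1 (binary 11). Repeated squaring mod 9: 2^1 ≡ 2; 2^2 ≡ 2² = 4 ≡ 4. Multiply: 2^3 = 2^2 × 2^1 ≡ 4 × 2 (mod 9): 4 × 2 = 8 ≡ 8. So 2^3 ≡ 8 (mod 9).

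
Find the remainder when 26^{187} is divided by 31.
By Fermat: 26^{30} ≡ 1 (mod 31). 187 = 6×30 + 7. So 26^{187} ≡ 26^{7} ≡ 26 (mod 31)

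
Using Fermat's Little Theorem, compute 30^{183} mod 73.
10

By Fermat's Little Theorem, a^(p-1) ≡ 1 (mod p) for prime p and gcd(a, p) = 1
Here p = 73, so 30^72 ≡ 1 (mod 73)
We can reduce the exponent: 183 mod 72 = 39
So 30^183 ≡ 30^39 (mod 73)
Computing: 30^39 mod 73 = 10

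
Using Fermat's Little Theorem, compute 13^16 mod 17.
By Fermat's Little Theorem, 13^{16} ≡ 1 (mod 17) since 17 is prime and gcd(13, 17) = 1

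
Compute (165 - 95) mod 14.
0

(165 - 95) = 70
70 mod 14 = 0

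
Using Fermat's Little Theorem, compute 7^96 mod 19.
By Fermat: 7^{18} ≡ 1 (mod 19). 96 = 5×18 + 6. So 7^{96} ≡ 7^{6} ≡ 1 (mod 19)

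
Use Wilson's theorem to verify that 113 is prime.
(112)! mod 113 = 112. Since this equals -1 (mod 113), Wilson confirms 113 is prime.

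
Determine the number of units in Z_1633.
1540

Prime factorization: 1633 = 23 × 71
Using the formula φ(n) = n × Π(1 - 1/p) for each prime factor p:
φ(1633) = 1633 × (1 - 1/23) × (1 - 1/71)
φ(1633) = 1540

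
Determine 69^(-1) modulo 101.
69^(-1) ≡ 41 (mod 101). Verification: 69 × 41 = 2829 ≡ 1 (mod 101)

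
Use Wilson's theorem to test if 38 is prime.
(37)! mod 38 = 0. Since 0 ≢ -1 (mod 38), 38 is not prime.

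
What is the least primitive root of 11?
2

A primitive root g modulo p has order p-1 = 10
Prime divisors of 10: [2, 5]
g is a primitive root iff g^(10/q) ≢ 1 (mod 11) for each prime divisor q
Testing small values:
  g = 2: 2^5 ≡ 10, 2^2 ≡ 4 (mod 11) → none is 1, primitive root!
The smallest primitive root is 2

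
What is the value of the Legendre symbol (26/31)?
(26/31) = 26^{15} mod 31 = -1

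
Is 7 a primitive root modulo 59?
p - 1 = 58 has prime divisors 2, 29. Check 7^(58/q) mod 59 for each: 7^(58/2) = 7^29 ≡ 1, 7^(58/29) = 7^2 ≡ 49 (mod 59). Since 7^29 ≡ 1 (mod 59), the order of 7 divides 29 (in fact the order is 29) ≠ 58, so it is not a primitive root.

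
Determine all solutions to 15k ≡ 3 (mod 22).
9

Since gcd(15, 22) = 1 divides 3, a solution exists.
Multiply both sides by the inverse of 15 mod 22:
  15^(-1) mod 22 = 3
  x ≡ 3 × 3 ≡ 9 ≡ 9 (mod 22)
Verification: 15 × 9 = 135 = 6 × 22 + 3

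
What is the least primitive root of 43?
3

A primitive root g modulo p has order p-1 = 42
Prime divisors of 42: [2, 3, 7]
g is a primitive root iff g^(42/q) ≢ 1 (mod 43) for each prime divisor q
Testing small values:
  g = 2: 2^21 ≡ 42, 2^14 ≡ 1, 2^6 ≡ 21 (mod 43) → 2^14 ≡ 1, not primitive root
  g = 3: 3^21 ≡ 42, 3^14 ≡ 36, 3^6 ≡ 41 (mod 43) → none is 1, primitive root!
The smallest primitive root is 3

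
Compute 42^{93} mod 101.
63

Using successive squaring:
Binary expansion of 93: 1011101
Powers of 42 mod 101 (each is the square of the previous):
  42^1 ≡ 42 (mod 101)
  42^2 ≡ 42² = 1764 ≡ 47 (mod 101)
  42^4 ≡ 47² = 2209 ≡ 88 (mod 101)
  42^8 ≡ 88² = 7744 ≡ 68 (mod 101)
  42^16 ≡ 68² = 4624 ≡ 79 (mod 101)
  42^32 ≡ 79² = 6241 ≡ 80 (mod 101)
  42^64 ≡ 80² = 6400 ≡ 37 (mod 101)
93 = 64 + 16 + 8 + 4 + 1, so 42^93 = 42^64 × 42^16 × 42^8 × 42^4 × 42^1 ≡ 37 × 79 × 68 × 88 × 42 (mod 101)
Multiplying step by step:
  37 × 79 = 2923 ≡ 95 (mod 101)
  95 × 68 = 6460 ≡ 97 (mod 101)
  97 × 88 = 8536 ≡ 52 (mod 101)
  52 × 42 = 2184 ≡ 63 (mod 101)
Result: 42^93 ≡ 63 (mod 101)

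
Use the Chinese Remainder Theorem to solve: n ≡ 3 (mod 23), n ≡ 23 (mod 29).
371

Using the Chinese Remainder Theorem:
M = product of moduli = 667
For equation 1: M_1 = 29, 29 ≡ 6 (mod 23), inverse of 29 mod 23 is 4 (check: 6 × 4 = 24 ≡ 1 (mod 23))
For equation 2: M_2 = 23, 23 ≡ 23 (mod 29), inverse of 23 mod 29 is 24 (check: 23 × 24 = 552 ≡ 1 (mod 29))
Combine: n ≡ Σ r_i×M_i×(M_i⁻¹ mod m_i) = 3×29×4 + 23×23×24 = 348 + 12696 = 13044
13044 mod 667 = 371
n ≡ 371 (mod 667)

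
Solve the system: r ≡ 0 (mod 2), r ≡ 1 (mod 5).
M = 2 × 5 = 10. M₁ = 5, y₁ ≡ 1 (mod 2). M₂ = 2, y₂ ≡ 3 (mod 5). r = 0×5×1 + 1×2×3 ≡ 6 (mod 10)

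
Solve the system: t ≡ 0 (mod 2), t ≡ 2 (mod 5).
M = 2 × 5 = 10. M₁ = 5, y₁ ≡ 1 (mod 2). M₂ = 2, y₂ ≡ 3 (mod 5). t = 0×5×1 + 2×2×3 ≡ 2 (mod 10)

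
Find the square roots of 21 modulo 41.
The square roots of 21 mod 41 are 12 and 29. Verify: 12² = 144 ≡ 21 (mod 41)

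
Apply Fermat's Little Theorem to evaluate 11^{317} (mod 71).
21

By Fermat's Little Theorem, a^(p-1) ≡ 1 (mod p) for prime p and gcd(a, p) = 1
Here p = 71, so 11^70 ≡ 1 (mod 71)
We can reduce the exponent: 317 mod 70 = 37
So 11^317 ≡ 11^37 (mod 71)
Computing: 11^37 mod 71 = 21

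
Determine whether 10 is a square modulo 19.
By Euler's criterion: 10^{9} ≡ 18 (mod 19). Since this equals -1 (≡ 18), 10 is not a QR.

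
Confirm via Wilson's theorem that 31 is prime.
(30)! mod 31 = 30. Since this equals -1 (mod 31), Wilson confirms 31 is prime.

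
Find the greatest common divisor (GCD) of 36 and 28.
4

Using the Euclidean algorithm:
36 = 1 × 28 + 8
28 = 3 × 8 + 4
8 = 2 × 4 + 0

GCD(36, 28) = 4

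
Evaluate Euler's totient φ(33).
20

Prime factorization: 33 = 3 × 11
Using the formula φ(n) = n × Π(1 - 1/p) for each prime factor p:
φ(33) = 33 × (1 - 1/3) × (1 - 1/11)
φ(33) = 20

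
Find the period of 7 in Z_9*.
Powers of 7 mod 9: 7^1≡7, 7^2≡4, 7^3≡1. Order = 3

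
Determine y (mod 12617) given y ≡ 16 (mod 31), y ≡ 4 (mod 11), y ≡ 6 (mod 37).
10773

Using the Chinese Remainder Theorem:
M = product of moduli = 12617
For equation 1: M_1 = 407, 407 ≡ 4 (mod 31), inverse of 407 mod 31 is 8 (check: 4 × 8 = 32 ≡ 1 (mod 31))
For equation 2: M_2 = 1147, 1147 ≡ 3 (mod 11), inverse of 1147 mod 11 is 4 (check: 3 × 4 = 12 ≡ 1 (mod 11))
For equation 3: M_3 = 341, 341 ≡ 8 (mod 37), inverse of 341 mod 37 is 14 (check: 8 × 14 = 112 ≡ 1 (mod 37))
Combine: y ≡ Σ r_i×M_i×(M_i⁻¹ mod m_i) = 16×407×8 + 4×1147×4 + 6×341×14 = 52096 + 18352 + 28644 = 99092
99092 mod 12617 = 10773
y ≡ 10773 (mod 12617)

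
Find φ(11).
10

Prime factorization: 11 = 11
Using the formula φ(n) = n × Π(1 - 1/p) for each prime factor p:
φ(11) = 11 × (1 - 1/11)
φ(11) = 10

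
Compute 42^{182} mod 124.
28

Using successive squaring:
Binary expansion of 182: 10110110
Powers of 42 mod 124 (each is the square of the previous):
  42^1 ≡ 42 (mod 124)
  42^2 ≡ 42² = 1764 ≡ 28 (mod 124)
  42^4 ≡ 28² = 784 ≡ 40 (mod 124)
  42^8 ≡ 40² = 1600 ≡ 112 (mod 124)
  42^16 ≡ 112² = 12544 ≡ 20 (mod 124)
  42^32 ≡ 20² = 400 ≡ 28 (mod 124)
  42^64 ≡ 28² = 784 ≡ 40 (mod 124)
  42^128 ≡ 40² = 1600 ≡ 112 (mod 124)
182 = 128 + 32 + 16 + 4 + 2, so 42^182 = 42^128 × 42^32 × 42^16 × 42^4 × 42^2 ≡ 112 × 28 × 20 × 40 × 28 (mod 124)
Multiplying step by step:
  112 × 28 = 3136 ≡ 36 (mod 124)
  36 × 20 = 720 ≡ 100 (mod 124)
  100 × 40 = 4000 ≡ 32 (mod 124)
  32 × 28 = 896 ≡ 28 (mod 124)
Result: 42^182 ≡ 28 (mod 124)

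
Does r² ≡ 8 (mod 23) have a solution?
By Euler's criterion: 8^{11} ≡ 1 (mod 23). Since this equals 1, 8 is a QR.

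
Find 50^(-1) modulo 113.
52

Using Extended Euclidean Algorithm:
gcd(50, 113) = 1
Bezout coefficients: 50 × 52 + 113 × -23 = 1
So 50 × 52 ≡ 1 (mod 113)
The inverse is 52 mod 113 = 52
Verification: 50 × 52 = 2600 = 23 × 113 + 1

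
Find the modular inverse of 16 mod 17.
16^(-1) ≡ 16 (mod 17). Verification: 16 × 16 = 256 ≡ 1 (mod 17)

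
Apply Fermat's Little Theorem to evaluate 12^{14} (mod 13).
1

By Fermat's Little Theorem, a^(p-1) ≡ 1 (mod p) for prime p and gcd(a, p) = 1
Here p = 13, so 12^12 ≡ 1 (mod 13)
We can reduce the exponent: 14 mod 12 = 2
So 12^14 ≡ 12^2 (mod 13)
Computing: 12^2 mod 13 = 1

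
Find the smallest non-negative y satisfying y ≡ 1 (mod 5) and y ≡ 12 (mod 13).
M = 5 × 13 = 65. M₁ = 13, y₁ ≡ 2 (mod 5). M₂ = 5, y₂ ≡ 8 (mod 13). y = 1×13×2 + 12×5×8 ≡ 51 (mod 65)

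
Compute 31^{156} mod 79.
1

Using successive squaring:
Binary expansion of 156: 10011100
Powers of 31 mod 79 (each is the square of the previous):
  31^1 ≡ 31 (mod 79)
  31^2 ≡ 31² = 961 ≡ 13 (mod 79)
  31^4 ≡ 13² = 169 ≡ 11 (mod 79)
  31^8 ≡ 11² = 121 ≡ 42 (mod 79)
  31^16 ≡ 42² = 1764 ≡ 26 (mod 79)
  31^32 ≡ 26² = 676 ≡ 44 (mod 79)
  31^64 ≡ 44² = 1936 ≡ 40 (mod 79)
  31^128 ≡ 40² = 1600 ≡ 20 (mod 79)
156 = 128 + 16 + 8 + 4, so 31^156 = 31^128 × 31^16 × 31^8 × 31^4 ≡ 20 × 26 × 42 × 11 (mod 79)
Multiplying step by step:
  20 × 26 = 520 ≡ 46 (mod 79)
  46 × 42 = 1932 ≡ 36 (mod 79)
  36 × 11 = 396 ≡ 1 (mod 79)
Result: 31^156 ≡ 1 (mod 79)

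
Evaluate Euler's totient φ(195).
96

Prime factorization: 195 = 3 × 5 × 13
Using the formula φ(n) = n × Π(1 - 1/p) for each prime factor p:
φ(195) = 195 × (1 - 1/3) × (1 - 1/5) × (1 - 1/13)
φ(195) = 96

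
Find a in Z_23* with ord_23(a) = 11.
2 has order 11 mod 23 since 2^{11} ≡ 1 (mod 23) and no smaller power works.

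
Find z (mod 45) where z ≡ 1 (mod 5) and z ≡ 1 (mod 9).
M = 5 × 9 = 45. M₁ = 9, y₁ ≡ 4 (mod 5). M₂ = 5, y₂ ≡ 2 (mod 9). z = 1×9×4 + 1×5×2 ≡ 1 (mod 45)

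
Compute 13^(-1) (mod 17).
13^(-1) ≡ 4 (mod 17). Verification: 13 × 4 = 52 ≡ 1 (mod 17)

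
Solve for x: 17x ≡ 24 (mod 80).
72

Since gcd(17, 80) = 1 divides 24, a solution exists.
Multiply both sides by the inverse of 17 mod 80:
  17^(-1) mod 80 = 33
  x ≡ 33 × 24 ≡ 792 ≡ 72 (mod 80)
Verification: 17 × 72 = 1224 = 15 × 80 + 24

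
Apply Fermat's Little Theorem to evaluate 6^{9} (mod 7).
6

By Fermat's Little Theorem, a^(p-1) ≡ 1 (mod p) for prime p and gcd(a, p) = 1
Here p = 7, so 6^6 ≡ 1 (mod 7)
We can reduce the exponent: 9 mod 6 = 3
So 6^9 ≡ 6^3 (mod 7)
Computing: 6^3 mod 7 = 6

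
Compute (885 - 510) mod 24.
15

(885 - 510) = 375
375 mod 24 = 15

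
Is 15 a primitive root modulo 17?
p - 1 = 16 has prime divisors 2. Check 15^(16/q) mod 17 for each: 15^(16/2) = 15^8 ≡ 1 (mod 17). Since 15^8 ≡ 1 (mod 17), the order of 15 divides 8 (in fact the order is 8) ≠ 16, so it is not a primitive root.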